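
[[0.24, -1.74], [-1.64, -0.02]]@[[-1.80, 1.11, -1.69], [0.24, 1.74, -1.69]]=[[-0.85, -2.76, 2.54], [2.95, -1.86, 2.81]]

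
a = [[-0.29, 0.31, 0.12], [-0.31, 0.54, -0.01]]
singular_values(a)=[0.75, 0.13]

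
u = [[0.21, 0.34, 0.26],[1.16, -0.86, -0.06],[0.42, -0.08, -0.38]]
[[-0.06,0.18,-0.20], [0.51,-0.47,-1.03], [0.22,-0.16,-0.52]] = u @[[0.29, -0.09, -1.01], [-0.19, 0.41, -0.18], [-0.21, 0.24, 0.29]]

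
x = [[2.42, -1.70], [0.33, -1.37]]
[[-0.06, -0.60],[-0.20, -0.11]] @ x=[[-0.34, 0.92], [-0.52, 0.49]]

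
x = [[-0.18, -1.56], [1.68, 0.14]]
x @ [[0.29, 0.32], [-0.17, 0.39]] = [[0.21, -0.67], [0.46, 0.59]]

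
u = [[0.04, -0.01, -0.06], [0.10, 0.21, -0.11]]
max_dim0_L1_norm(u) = 0.22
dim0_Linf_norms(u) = [0.1, 0.21, 0.11]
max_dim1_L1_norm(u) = 0.42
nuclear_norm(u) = 0.32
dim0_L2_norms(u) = [0.11, 0.21, 0.13]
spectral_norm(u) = 0.26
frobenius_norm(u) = 0.27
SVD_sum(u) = [[0.01, 0.03, -0.02], [0.10, 0.2, -0.12]] + [[0.03, -0.04, -0.04], [-0.00, 0.01, 0.01]]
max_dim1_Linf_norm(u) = 0.21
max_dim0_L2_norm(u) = 0.21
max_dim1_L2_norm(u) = 0.26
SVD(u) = [[-0.14, -0.99], [-0.99, 0.14]] @ diag([0.2595459856776329, 0.06431081805284403]) @ [[-0.4, -0.80, 0.45], [-0.41, 0.6, 0.69]]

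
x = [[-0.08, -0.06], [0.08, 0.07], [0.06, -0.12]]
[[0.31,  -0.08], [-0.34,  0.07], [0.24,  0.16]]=x @ [[-1.69, 1.47], [-2.87, -0.61]]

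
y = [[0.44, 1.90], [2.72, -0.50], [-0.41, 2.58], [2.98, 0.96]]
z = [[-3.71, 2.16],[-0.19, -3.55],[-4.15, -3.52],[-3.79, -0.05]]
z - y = [[-4.15, 0.26], [-2.91, -3.05], [-3.74, -6.1], [-6.77, -1.01]]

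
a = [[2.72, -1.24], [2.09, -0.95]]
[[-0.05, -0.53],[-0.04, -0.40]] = a @ [[0.09, -0.18],[0.24, 0.03]]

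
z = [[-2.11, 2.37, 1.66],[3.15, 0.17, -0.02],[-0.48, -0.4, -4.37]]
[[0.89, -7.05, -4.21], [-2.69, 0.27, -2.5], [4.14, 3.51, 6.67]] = z@[[-0.87,  0.21,  -0.72], [0.21,  -2.36,  -1.5], [-0.87,  -0.61,  -1.31]]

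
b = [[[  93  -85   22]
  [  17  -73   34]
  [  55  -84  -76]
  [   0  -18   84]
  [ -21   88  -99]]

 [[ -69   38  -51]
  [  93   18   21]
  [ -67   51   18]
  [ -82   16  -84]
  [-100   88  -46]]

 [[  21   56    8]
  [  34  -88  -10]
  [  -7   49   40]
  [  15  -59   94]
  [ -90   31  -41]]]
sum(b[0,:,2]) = -35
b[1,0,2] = -51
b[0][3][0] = 0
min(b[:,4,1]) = 31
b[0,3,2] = 84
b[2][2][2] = 40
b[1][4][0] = -100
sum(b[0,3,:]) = 66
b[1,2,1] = 51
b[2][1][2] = -10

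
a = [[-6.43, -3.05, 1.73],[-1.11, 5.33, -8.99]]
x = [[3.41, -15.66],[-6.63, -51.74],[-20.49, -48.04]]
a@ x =[[-37.15, 175.39],  [145.08, 173.49]]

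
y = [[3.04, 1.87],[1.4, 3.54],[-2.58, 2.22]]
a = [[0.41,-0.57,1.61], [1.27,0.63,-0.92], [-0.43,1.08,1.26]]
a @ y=[[-3.71, 2.32], [7.12, 2.56], [-3.05, 5.82]]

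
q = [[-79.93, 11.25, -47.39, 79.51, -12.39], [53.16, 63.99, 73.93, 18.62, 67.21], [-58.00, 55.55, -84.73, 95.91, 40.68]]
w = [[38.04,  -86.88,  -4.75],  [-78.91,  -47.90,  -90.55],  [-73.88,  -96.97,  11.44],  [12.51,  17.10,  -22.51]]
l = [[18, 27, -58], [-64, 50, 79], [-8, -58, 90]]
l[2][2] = 90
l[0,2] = -58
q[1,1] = 63.99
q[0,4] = -12.39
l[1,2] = 79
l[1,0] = -64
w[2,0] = -73.88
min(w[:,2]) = -90.55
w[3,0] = 12.51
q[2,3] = 95.91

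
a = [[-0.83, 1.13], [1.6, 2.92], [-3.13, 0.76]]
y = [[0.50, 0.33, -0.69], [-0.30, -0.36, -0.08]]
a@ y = [[-0.75, -0.68, 0.48], [-0.08, -0.52, -1.34], [-1.79, -1.31, 2.10]]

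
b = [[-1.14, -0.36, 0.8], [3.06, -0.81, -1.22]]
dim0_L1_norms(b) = [4.2, 1.17, 2.02]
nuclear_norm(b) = 4.32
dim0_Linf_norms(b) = [3.06, 0.81, 1.22]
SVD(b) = [[-0.35, 0.94], [0.94, 0.35]] @ diag([3.6177742216039848, 0.699292271870411]) @ [[0.90,-0.17,-0.39], [0.03,-0.89,0.45]]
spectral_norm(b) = 3.62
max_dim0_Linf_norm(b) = 3.06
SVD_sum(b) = [[-1.16, 0.22, 0.5], [3.05, -0.59, -1.33]] + [[0.02, -0.58, 0.3],  [0.01, -0.22, 0.11]]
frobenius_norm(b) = 3.68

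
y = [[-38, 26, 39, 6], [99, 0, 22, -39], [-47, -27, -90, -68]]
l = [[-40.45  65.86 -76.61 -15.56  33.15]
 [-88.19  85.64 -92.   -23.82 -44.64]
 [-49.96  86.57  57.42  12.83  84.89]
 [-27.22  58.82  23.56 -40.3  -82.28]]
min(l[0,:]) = -76.61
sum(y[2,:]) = -232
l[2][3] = 12.83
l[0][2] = -76.61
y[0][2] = 39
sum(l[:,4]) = -8.879999999999995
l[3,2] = 23.56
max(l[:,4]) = 84.89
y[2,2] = -90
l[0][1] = 65.86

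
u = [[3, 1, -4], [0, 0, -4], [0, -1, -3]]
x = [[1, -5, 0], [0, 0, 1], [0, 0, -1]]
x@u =[[3, 1, 16], [0, -1, -3], [0, 1, 3]]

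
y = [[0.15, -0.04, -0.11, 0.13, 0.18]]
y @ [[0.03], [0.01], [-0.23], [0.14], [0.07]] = [[0.06]]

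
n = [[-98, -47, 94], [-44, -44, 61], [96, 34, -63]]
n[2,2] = -63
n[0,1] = -47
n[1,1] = -44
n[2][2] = -63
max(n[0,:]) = 94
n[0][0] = -98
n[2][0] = 96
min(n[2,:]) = -63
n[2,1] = 34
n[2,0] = 96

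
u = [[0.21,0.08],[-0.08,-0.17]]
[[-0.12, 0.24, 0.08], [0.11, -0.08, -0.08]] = u @ [[-0.38, 1.17, 0.28], [-0.46, -0.08, 0.31]]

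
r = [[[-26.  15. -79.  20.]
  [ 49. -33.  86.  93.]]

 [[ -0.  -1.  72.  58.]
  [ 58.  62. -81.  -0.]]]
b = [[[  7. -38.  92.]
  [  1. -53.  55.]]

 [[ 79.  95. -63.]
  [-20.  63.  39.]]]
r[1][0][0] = -0.0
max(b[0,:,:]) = 92.0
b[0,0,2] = 92.0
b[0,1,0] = 1.0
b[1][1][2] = 39.0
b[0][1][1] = -53.0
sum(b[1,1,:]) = 82.0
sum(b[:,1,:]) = 85.0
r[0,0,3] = 20.0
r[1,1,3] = -0.0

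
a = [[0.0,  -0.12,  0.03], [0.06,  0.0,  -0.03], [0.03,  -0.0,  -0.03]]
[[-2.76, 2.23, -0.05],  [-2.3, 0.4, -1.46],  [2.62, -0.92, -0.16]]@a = [[0.13, 0.33, -0.15], [-0.02, 0.28, -0.04], [-0.06, -0.31, 0.11]]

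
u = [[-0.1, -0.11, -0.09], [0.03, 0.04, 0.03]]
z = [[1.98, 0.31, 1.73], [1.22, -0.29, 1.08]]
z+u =[[1.88, 0.2, 1.64], [1.25, -0.25, 1.11]]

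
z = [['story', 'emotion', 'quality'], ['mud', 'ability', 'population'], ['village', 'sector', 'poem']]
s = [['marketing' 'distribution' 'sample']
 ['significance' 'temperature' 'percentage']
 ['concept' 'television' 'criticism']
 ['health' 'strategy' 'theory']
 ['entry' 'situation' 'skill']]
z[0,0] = 'story'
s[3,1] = 'strategy'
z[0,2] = 'quality'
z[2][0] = 'village'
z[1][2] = 'population'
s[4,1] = 'situation'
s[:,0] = ['marketing', 'significance', 'concept', 'health', 'entry']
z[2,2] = 'poem'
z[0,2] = 'quality'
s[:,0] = ['marketing', 'significance', 'concept', 'health', 'entry']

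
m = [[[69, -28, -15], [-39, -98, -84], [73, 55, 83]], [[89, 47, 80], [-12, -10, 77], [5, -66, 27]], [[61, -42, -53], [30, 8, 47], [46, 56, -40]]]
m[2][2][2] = -40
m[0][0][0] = 69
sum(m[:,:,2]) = 122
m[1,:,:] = [[89, 47, 80], [-12, -10, 77], [5, -66, 27]]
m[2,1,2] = 47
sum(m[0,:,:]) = 16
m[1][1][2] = 77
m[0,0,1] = -28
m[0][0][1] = -28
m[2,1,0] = 30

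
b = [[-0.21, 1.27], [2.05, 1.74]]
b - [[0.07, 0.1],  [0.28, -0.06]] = [[-0.28, 1.17], [1.77, 1.80]]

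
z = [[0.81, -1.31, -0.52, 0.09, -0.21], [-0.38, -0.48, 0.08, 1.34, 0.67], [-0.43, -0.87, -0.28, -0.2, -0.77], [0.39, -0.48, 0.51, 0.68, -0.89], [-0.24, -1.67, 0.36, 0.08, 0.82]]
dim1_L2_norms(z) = [1.64, 1.62, 1.29, 1.38, 1.91]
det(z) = -4.24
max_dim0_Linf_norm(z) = 1.67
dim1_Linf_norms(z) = [1.31, 1.34, 0.87, 0.89, 1.67]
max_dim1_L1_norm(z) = 3.17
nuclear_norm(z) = 7.30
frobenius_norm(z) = 3.54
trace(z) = 1.55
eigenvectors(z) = [[(0.47+0j),(0.24+0.15j),(0.24-0.15j),-0.64+0.00j,-0.64-0.00j], [0.32+0.00j,(0.24-0.4j),0.24+0.40j,(0.21+0.15j),(0.21-0.15j)], [0.78+0.00j,(0.06+0.51j),(0.06-0.51j),(0.21+0.02j),(0.21-0.02j)], [(-0.15+0j),(0.38+0.14j),(0.38-0.14j),0.23+0.40j,(0.23-0.4j)], [(0.2+0j),(0.52+0j),0.52-0.00j,-0.35-0.37j,-0.35+0.37j]]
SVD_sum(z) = [[0.04,-1.20,0.03,0.36,0.15], [0.03,-0.86,0.02,0.25,0.11], [0.02,-0.63,0.01,0.19,0.08], [0.02,-0.54,0.01,0.16,0.07], [0.06,-1.63,0.04,0.48,0.21]] + [[0.28, -0.17, -0.16, -0.32, -0.63], [-0.39, 0.24, 0.22, 0.46, 0.89], [0.27, -0.17, -0.16, -0.32, -0.62], [0.20, -0.12, -0.11, -0.23, -0.45], [-0.17, 0.1, 0.1, 0.20, 0.38]] + [[-0.01, -0.02, -0.02, -0.07, 0.04], [0.1, 0.13, 0.15, 0.53, -0.30], [-0.01, -0.02, -0.02, -0.08, 0.05], [0.15, 0.2, 0.25, 0.86, -0.49], [-0.09, -0.11, -0.14, -0.48, 0.28]] + [[0.56, 0.07, -0.17, 0.07, 0.24], [-0.01, -0.0, 0.00, -0.00, -0.0], [-0.61, -0.07, 0.19, -0.08, -0.26], [-0.09, -0.01, 0.03, -0.01, -0.04], [-0.15, -0.02, 0.04, -0.02, -0.06]] + [[-0.06, 0.01, -0.2, 0.06, -0.01], [-0.10, 0.02, -0.32, 0.1, -0.02], [-0.10, 0.01, -0.30, 0.09, -0.02], [0.11, -0.02, 0.33, -0.10, 0.02], [0.1, -0.02, 0.32, -0.10, 0.02]]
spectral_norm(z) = 2.47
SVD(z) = [[0.51, -0.46, -0.06, 0.66, 0.3], [0.37, 0.64, 0.47, -0.01, 0.48], [0.27, -0.45, -0.07, -0.72, 0.45], [0.23, -0.32, 0.76, -0.10, -0.5], [0.69, 0.28, -0.43, -0.17, -0.48]] @ diag([2.4663407517799802, 1.7479958083007028, 1.3807969665899689, 0.9714372013261042, 0.7327915469000644]) @ [[0.03,-0.95,0.02,0.28,0.12],  [-0.35,0.21,0.2,0.41,0.79],  [0.15,0.19,0.24,0.82,-0.47],  [0.88,0.10,-0.27,0.11,0.37],  [-0.29,0.04,-0.91,0.28,-0.05]]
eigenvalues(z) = [(-1.05+0j), (0.05+1.59j), (0.05-1.59j), (1.25+0.15j), (1.25-0.15j)]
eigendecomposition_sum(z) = [[(-0.2-0j), (-0.4+0j), (-0.33+0j), 0.27+0.00j, 0.11-0.00j], [-0.13-0.00j, (-0.27+0j), -0.22+0.00j, (0.18+0j), (0.08-0j)], [(-0.33-0j), (-0.66+0j), -0.55+0.00j, (0.45+0j), (0.19-0j)], [0.06+0.00j, 0.12-0.00j, 0.10-0.00j, (-0.09-0j), -0.04+0.00j], [(-0.08-0j), -0.17+0.00j, -0.14+0.00j, 0.12+0.00j, 0.05-0.00j]] + [[(0.01-0.06j), -0.30-0.12j, 0.14+0.07j, (0.01+0.27j), (-0.1+0.25j)], [-0.09-0.02j, (-0.19+0.5j), 0.11-0.24j, 0.45-0.02j, 0.42+0.17j], [(0.09-0.05j), (-0.16-0.56j), (0.06+0.28j), -0.38+0.31j, -0.48+0.13j], [(-0-0.08j), -0.45-0.08j, (0.22+0.06j), (0.09+0.37j), (-0.07+0.38j)], [(-0.04-0.1j), -0.59+0.10j, (0.29-0.03j), (0.27+0.42j), 0.08+0.50j]] + [[(0.01+0.06j),(-0.3+0.12j),(0.14-0.07j),(0.01-0.27j),(-0.1-0.25j)], [-0.09+0.02j,-0.19-0.50j,0.11+0.24j,(0.45+0.02j),(0.42-0.17j)], [0.09+0.05j,(-0.16+0.56j),0.06-0.28j,(-0.38-0.31j),-0.48-0.13j], [(-0+0.08j),(-0.45+0.08j),0.22-0.06j,0.09-0.37j,-0.07-0.38j], [(-0.04+0.1j),(-0.59-0.1j),(0.29+0.03j),(0.27-0.42j),0.08-0.50j]] + [[(0.49+0.54j), -0.16+0.14j, (-0.24-0.15j), (-0.1+0.41j), (-0.06-0.59j)], [(-0.03-0.29j), 0.08-0.01j, 0.04+0.11j, 0.13-0.11j, (-0.12+0.2j)], [-0.14-0.20j, (0.06-0.04j), 0.07+0.06j, (0.05-0.13j), -0.00+0.20j], [(0.16-0.5j), 0.14+0.05j, -0.01+0.20j, (0.3-0.08j), (-0.35+0.25j)], [-0.04+0.58j, -0.17-0.01j, -0.04-0.22j, (-0.29+0.17j), 0.31-0.36j]] + [[(0.49-0.54j), -0.16-0.14j, (-0.24+0.15j), -0.10-0.41j, (-0.06+0.59j)],[-0.03+0.29j, 0.08+0.01j, (0.04-0.11j), (0.13+0.11j), -0.12-0.20j],[(-0.14+0.2j), (0.06+0.04j), 0.07-0.06j, 0.05+0.13j, -0.00-0.20j],[0.16+0.50j, 0.14-0.05j, -0.01-0.20j, 0.30+0.08j, -0.35-0.25j],[-0.04-0.58j, -0.17+0.01j, (-0.04+0.22j), -0.29-0.17j, 0.31+0.36j]]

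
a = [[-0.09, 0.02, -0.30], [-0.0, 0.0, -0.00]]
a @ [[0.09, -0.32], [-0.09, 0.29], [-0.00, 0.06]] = [[-0.01, 0.02], [0.0, 0.0]]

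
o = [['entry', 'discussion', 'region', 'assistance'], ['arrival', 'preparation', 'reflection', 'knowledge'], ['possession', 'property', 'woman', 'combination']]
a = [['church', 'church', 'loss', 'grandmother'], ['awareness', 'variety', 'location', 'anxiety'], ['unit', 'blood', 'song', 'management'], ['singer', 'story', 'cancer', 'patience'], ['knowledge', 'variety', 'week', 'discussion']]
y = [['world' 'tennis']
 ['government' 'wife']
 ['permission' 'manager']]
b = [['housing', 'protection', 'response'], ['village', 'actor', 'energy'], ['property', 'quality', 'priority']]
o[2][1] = 'property'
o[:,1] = ['discussion', 'preparation', 'property']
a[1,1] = 'variety'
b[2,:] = ['property', 'quality', 'priority']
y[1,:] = ['government', 'wife']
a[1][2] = 'location'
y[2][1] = 'manager'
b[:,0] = ['housing', 'village', 'property']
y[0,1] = 'tennis'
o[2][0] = 'possession'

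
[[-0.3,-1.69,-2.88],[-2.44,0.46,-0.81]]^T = [[-0.3,-2.44], [-1.69,0.46], [-2.88,-0.81]]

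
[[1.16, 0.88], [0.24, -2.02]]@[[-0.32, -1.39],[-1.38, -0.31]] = [[-1.59,-1.89], [2.71,0.29]]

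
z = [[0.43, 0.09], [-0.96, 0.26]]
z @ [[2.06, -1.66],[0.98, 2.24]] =[[0.97, -0.51], [-1.72, 2.18]]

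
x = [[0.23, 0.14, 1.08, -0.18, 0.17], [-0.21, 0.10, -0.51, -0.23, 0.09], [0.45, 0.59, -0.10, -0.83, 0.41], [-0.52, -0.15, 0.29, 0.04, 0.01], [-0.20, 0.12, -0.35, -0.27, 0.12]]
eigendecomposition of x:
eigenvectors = [[-0.65+0.00j,(-0.55+0j),(-0.55-0j),(0.18+0j),(0.18+0j)], [0.47+0.00j,0.24-0.36j,(0.24+0.36j),(-0.59+0j),(-0.74+0j)], [(-0.25+0j),0.08-0.23j,0.08+0.23j,(0.03+0j),(-0.06+0j)], [(0.38+0j),-0.17-0.50j,-0.17+0.50j,-0.59+0.00j,(-0.11+0j)], [(0.39+0j),0.17-0.39j,(0.17+0.39j),-0.52+0.00j,(0.63+0j)]]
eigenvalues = [(0.56+0j), (-0.1+0.5j), (-0.1-0.5j), (0.04+0j), 0j]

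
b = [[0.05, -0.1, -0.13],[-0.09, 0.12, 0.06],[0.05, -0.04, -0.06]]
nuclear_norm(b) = 0.32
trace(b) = 0.11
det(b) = 0.00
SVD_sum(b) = [[0.07, -0.11, -0.10], [-0.07, 0.1, 0.09], [0.04, -0.06, -0.05]] + [[-0.02, 0.01, -0.03], [-0.02, 0.02, -0.03], [-0.00, 0.0, -0.0]] + [[-0.01, -0.00, 0.00], [0.00, 0.0, -0.0], [0.01, 0.01, -0.00]]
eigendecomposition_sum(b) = [[(0.04+0j), -0.08+0.00j, -0.05+0.00j], [-0.08-0.00j, 0.14+0.00j, (0.09-0j)], [(0.03+0j), (-0.04+0j), -0.03+0.00j]] + [[0.02j, (-0.01+0.01j), (-0.04-0.01j)], [-0.01+0.01j, (-0.01-0j), -0.01-0.02j], [(0.01+0j), 0.00+0.01j, -0.02+0.02j]] + [[0.00-0.02j, (-0.01-0.01j), -0.04+0.01j], [-0.01-0.01j, (-0.01+0j), (-0.01+0.02j)], [(0.01-0j), 0.00-0.01j, (-0.02-0.02j)]]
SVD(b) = [[-0.69, -0.65, -0.33], [0.64, -0.75, 0.16], [-0.35, -0.10, 0.93]] @ diag([0.2435015213688554, 0.05854998667738472, 0.02188397018666735]) @ [[-0.45, 0.65, 0.61],[0.52, -0.37, 0.77],[0.73, 0.66, -0.17]]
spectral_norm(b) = 0.24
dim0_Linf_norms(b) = [0.09, 0.12, 0.13]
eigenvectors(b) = [[(-0.48+0j), (0.76+0j), (0.76-0j)],[0.84+0.00j, 0.33+0.29j, 0.33-0.29j],[(-0.27+0j), 0.16-0.46j, (0.16+0.46j)]]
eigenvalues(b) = [(0.15+0j), (-0.02+0.04j), (-0.02-0.04j)]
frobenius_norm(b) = 0.25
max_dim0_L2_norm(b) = 0.16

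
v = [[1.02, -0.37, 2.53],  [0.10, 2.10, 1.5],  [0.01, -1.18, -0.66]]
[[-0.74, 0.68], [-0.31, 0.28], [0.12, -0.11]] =v@[[-0.12, 0.11],  [0.03, -0.03],  [-0.24, 0.22]]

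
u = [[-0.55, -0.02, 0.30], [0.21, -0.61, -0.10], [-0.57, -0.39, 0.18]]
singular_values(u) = [0.91, 0.7, 0.07]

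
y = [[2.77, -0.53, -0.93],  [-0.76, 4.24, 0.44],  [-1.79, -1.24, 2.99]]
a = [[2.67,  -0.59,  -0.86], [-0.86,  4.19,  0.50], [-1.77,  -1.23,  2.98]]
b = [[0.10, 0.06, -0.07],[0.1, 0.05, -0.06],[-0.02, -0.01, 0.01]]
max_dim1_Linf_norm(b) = 0.1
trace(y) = 10.00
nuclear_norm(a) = 10.15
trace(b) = 0.16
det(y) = 27.91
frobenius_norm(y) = 6.42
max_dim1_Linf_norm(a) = 4.19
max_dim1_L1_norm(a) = 5.98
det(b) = 0.00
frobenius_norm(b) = 0.19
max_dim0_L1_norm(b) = 0.22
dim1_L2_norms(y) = [2.97, 4.33, 3.7]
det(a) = 26.70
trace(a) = 9.84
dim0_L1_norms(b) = [0.22, 0.12, 0.14]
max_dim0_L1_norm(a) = 6.01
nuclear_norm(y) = 10.28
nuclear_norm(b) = 0.20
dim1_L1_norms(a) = [4.12, 5.55, 5.98]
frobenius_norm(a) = 6.35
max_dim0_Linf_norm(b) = 0.1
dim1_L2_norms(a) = [2.87, 4.31, 3.68]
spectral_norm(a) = 4.56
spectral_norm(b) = 0.19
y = a + b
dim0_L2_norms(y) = [3.38, 4.45, 3.16]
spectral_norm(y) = 4.55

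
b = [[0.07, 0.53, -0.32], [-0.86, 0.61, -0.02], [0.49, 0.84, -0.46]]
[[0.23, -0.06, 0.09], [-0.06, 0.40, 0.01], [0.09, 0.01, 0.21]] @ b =[[0.11, 0.16, -0.11], [-0.34, 0.22, 0.01], [0.1, 0.23, -0.13]]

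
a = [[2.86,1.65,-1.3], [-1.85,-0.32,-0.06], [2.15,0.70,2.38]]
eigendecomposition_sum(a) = [[1.54+1.05j,(1.07+0.22j),(-0.55+1.18j)], [(-1.12+0.11j),-0.58+0.31j,-0.20-0.76j], [1.01-1.49j,0.21-1.03j,1.14+0.53j]] + [[(1.54-1.05j), 1.07-0.22j, (-0.55-1.18j)], [(-1.12-0.11j), -0.58-0.31j, -0.20+0.76j], [(1.01+1.49j), (0.21+1.03j), (1.14-0.53j)]] + [[(-0.22-0j), -0.48-0.00j, -0.19+0.00j], [0.39+0.00j, 0.84+0.00j, 0.34-0.00j], [(0.13+0j), (0.27+0j), (0.11-0j)]]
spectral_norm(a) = 4.39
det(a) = 5.78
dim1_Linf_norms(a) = [2.86, 1.85, 2.38]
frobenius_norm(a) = 5.19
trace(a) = 4.92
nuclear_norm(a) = 7.59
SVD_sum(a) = [[2.87, 1.21, 0.32], [-1.67, -0.71, -0.18], [2.27, 0.96, 0.25]] + [[0.06, 0.29, -1.64], [-0.00, -0.01, 0.06], [-0.08, -0.37, 2.11]] + [[-0.07, 0.15, 0.02], [-0.18, 0.40, 0.06], [-0.05, 0.1, 0.02]]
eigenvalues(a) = [(2.1+1.89j), (2.1-1.89j), (0.72+0j)]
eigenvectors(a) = [[(-0.66+0j), -0.66-0.00j, (-0.48+0j)], [(0.31-0.25j), (0.31+0.25j), 0.83+0.00j], [0.64j, -0.64j, (0.27+0j)]]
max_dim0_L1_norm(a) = 6.86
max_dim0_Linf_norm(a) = 2.86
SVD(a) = [[-0.71,0.61,-0.34], [0.42,-0.02,-0.91], [-0.57,-0.79,-0.24]] @ diag([4.390850175275323, 2.717162432978958, 0.4847298743553316]) @ [[-0.92, -0.39, -0.1], [0.04, 0.17, -0.98], [0.40, -0.91, -0.14]]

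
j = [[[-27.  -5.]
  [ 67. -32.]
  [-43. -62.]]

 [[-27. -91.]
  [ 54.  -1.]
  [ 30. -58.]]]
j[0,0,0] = -27.0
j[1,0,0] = -27.0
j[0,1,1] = -32.0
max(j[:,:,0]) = 67.0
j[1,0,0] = -27.0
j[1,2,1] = -58.0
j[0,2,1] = -62.0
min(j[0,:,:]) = -62.0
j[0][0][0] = -27.0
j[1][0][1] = -91.0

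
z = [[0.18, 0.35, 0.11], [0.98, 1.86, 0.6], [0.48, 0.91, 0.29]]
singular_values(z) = [2.47, 0.0, 0.0]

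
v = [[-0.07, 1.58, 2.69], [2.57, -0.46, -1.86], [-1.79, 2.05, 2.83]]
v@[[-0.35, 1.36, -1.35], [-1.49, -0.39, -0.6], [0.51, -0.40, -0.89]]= [[-0.96, -1.79, -3.25], [-1.16, 4.42, -1.54], [-0.98, -4.37, -1.33]]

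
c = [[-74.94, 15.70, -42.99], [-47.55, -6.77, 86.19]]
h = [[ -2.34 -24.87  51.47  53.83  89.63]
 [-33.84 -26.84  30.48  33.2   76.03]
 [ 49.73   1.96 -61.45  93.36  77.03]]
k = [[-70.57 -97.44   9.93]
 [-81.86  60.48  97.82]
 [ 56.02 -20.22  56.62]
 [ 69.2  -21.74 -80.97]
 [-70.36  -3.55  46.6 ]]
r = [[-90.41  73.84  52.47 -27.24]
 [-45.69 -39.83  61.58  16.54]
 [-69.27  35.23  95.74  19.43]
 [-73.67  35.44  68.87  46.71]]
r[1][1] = -39.83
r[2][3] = 19.43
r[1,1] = -39.83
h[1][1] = -26.84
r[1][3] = 16.54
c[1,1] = -6.77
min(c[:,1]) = -6.77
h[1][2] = 30.48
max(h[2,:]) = 93.36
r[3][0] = -73.67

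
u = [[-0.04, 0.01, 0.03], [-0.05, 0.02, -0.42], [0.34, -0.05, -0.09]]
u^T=[[-0.04, -0.05, 0.34],[0.01, 0.02, -0.05],[0.03, -0.42, -0.09]]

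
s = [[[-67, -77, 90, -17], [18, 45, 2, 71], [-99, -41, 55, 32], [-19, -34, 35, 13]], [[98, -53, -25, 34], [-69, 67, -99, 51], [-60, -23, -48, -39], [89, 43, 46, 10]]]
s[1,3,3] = 10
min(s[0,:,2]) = 2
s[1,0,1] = -53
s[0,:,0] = [-67, 18, -99, -19]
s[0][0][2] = 90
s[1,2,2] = -48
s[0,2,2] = 55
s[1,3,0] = 89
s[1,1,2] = -99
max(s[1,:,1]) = 67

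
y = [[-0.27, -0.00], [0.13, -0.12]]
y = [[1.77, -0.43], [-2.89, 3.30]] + [[-2.04, 0.43], [3.02, -3.42]]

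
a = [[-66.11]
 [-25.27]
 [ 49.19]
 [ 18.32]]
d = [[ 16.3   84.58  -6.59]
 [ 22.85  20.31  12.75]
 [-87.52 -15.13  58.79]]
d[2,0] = -87.52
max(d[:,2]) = 58.79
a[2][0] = 49.19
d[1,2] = 12.75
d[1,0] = 22.85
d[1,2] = 12.75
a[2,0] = 49.19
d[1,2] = 12.75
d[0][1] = 84.58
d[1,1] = 20.31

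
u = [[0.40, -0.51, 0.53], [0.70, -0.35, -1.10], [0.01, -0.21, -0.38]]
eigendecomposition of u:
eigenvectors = [[(-0.17+0j),-0.74+0.00j,-0.74-0.00j], [-0.87+0.00j,(-0.3+0.58j),-0.30-0.58j], [(-0.45+0j),-0.05-0.16j,(-0.05+0.16j)]]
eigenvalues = [(-0.78+0j), (0.23+0.51j), (0.23-0.51j)]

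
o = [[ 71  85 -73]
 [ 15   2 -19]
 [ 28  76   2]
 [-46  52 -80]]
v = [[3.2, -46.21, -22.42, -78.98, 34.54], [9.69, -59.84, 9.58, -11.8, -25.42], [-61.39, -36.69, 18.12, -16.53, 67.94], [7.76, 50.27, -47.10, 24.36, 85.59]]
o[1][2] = -19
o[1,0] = 15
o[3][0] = -46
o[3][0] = -46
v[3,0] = 7.76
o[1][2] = -19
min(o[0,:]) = -73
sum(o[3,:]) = -74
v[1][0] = 9.69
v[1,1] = -59.84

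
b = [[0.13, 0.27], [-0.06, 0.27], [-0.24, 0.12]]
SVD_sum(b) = [[-0.03, 0.25], [-0.03, 0.27], [-0.02, 0.15]] + [[0.16, 0.02], [-0.03, -0.0], [-0.22, -0.03]]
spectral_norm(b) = 0.40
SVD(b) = [[-0.63, 0.58], [-0.69, -0.1], [-0.37, -0.81]] @ diag([0.40171745888270544, 0.27735010948045774]) @ [[0.12, -0.99],[0.99, 0.12]]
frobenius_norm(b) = 0.49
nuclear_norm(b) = 0.68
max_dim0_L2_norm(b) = 0.4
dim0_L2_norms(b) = [0.28, 0.4]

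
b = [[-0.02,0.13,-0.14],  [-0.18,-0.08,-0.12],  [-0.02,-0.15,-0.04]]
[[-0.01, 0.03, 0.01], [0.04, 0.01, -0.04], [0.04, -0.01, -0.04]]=b @ [[-0.06, -0.03, 0.05], [-0.23, 0.1, 0.23], [-0.12, -0.11, 0.11]]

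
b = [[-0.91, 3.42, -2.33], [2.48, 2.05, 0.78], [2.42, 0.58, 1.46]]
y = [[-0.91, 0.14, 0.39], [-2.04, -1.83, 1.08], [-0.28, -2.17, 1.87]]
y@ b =[[2.12, -2.60, 2.80],[-0.07, -10.1, 4.90],[-0.60, -4.32, 1.69]]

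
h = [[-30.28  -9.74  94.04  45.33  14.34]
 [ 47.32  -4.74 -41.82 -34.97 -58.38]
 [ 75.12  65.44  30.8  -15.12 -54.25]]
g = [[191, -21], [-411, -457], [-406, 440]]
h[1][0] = 47.32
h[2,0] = 75.12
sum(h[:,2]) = 83.02000000000001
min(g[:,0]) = -411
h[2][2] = 30.8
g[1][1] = -457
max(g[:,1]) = 440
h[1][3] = -34.97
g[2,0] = -406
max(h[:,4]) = 14.34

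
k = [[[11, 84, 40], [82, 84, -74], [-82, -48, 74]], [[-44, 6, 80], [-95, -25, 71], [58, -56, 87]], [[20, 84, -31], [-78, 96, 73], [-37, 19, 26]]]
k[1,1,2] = 71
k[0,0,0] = 11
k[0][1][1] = 84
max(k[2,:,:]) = 96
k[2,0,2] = -31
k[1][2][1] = -56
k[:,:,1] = [[84, 84, -48], [6, -25, -56], [84, 96, 19]]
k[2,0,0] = 20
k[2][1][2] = 73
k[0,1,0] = 82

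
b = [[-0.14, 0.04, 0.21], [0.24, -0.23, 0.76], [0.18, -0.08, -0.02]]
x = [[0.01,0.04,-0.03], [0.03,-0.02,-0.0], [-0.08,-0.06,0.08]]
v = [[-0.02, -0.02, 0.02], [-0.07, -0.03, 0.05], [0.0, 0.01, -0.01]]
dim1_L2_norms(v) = [0.03, 0.09, 0.01]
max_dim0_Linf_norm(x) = 0.08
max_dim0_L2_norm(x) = 0.09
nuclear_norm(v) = 0.11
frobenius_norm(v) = 0.10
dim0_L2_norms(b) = [0.33, 0.25, 0.79]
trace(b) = -0.39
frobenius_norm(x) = 0.14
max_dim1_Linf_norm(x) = 0.08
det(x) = -0.00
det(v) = 0.00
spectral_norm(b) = 0.84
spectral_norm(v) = 0.10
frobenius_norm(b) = 0.89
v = b @ x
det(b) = 0.00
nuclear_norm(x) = 0.18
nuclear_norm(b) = 1.13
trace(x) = 0.07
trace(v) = -0.06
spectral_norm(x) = 0.14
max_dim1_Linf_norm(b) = 0.76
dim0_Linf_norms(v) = [0.07, 0.03, 0.05]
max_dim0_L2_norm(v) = 0.07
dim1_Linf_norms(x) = [0.04, 0.03, 0.08]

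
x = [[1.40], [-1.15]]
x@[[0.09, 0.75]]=[[0.13, 1.05], [-0.10, -0.86]]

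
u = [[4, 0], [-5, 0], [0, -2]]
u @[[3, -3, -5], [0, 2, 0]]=[[12, -12, -20], [-15, 15, 25], [0, -4, 0]]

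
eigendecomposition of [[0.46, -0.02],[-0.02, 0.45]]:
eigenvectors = [[0.79, 0.62],[-0.62, 0.79]]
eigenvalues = [0.48, 0.43]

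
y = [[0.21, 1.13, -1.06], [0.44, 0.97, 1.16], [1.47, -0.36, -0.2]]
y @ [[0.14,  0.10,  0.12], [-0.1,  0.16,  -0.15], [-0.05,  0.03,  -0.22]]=[[-0.03, 0.17, 0.09],[-0.09, 0.23, -0.35],[0.25, 0.08, 0.27]]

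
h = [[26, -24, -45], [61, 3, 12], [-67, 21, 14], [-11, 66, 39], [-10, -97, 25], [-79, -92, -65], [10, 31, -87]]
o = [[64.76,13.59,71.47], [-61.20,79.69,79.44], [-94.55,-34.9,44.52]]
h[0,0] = 26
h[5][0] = -79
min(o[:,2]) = 44.52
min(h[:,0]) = -79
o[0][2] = 71.47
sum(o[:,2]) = 195.43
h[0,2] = -45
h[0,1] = -24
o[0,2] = 71.47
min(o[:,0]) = -94.55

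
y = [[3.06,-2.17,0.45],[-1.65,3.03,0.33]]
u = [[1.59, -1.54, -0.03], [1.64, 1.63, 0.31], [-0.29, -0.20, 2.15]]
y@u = [[1.18, -8.34, 0.2], [2.25, 7.41, 1.70]]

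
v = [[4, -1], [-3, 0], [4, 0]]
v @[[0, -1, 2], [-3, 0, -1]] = [[3, -4, 9], [0, 3, -6], [0, -4, 8]]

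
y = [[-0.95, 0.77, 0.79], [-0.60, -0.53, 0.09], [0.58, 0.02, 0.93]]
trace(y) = -0.55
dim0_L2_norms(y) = [1.26, 0.93, 1.22]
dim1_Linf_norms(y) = [0.95, 0.6, 0.93]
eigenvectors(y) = [[(-0.7+0j),-0.70-0.00j,(0.33+0j)], [-0.31-0.60j,-0.31+0.60j,-0.07+0.00j], [0.21+0.07j,0.21-0.07j,(0.94+0j)]]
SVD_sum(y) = [[-0.89, 0.68, 0.92], [-0.11, 0.08, 0.11], [-0.15, 0.11, 0.16]] + [[-0.09, -0.02, -0.07], [-0.36, -0.07, -0.3], [0.79, 0.14, 0.65]] + [[0.03,0.11,-0.05], [-0.13,-0.55,0.28], [-0.06,-0.24,0.12]]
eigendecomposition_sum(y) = [[(-0.52+0.07j), 0.36+0.50j, 0.21+0.01j],[-0.29-0.41j, -0.26+0.53j, 0.08+0.18j],[0.16+0.03j, (-0.06-0.19j), -0.06-0.03j]] + [[-0.52-0.07j, 0.36-0.50j, (0.21-0.01j)], [-0.29+0.41j, -0.26-0.53j, 0.08-0.18j], [(0.16-0.03j), (-0.06+0.19j), -0.06+0.03j]] + [[0.09+0.00j, 0.05-0.00j, 0.37-0.00j],[(-0.02-0j), (-0.01+0j), (-0.08+0j)],[0.26+0.00j, (0.13-0j), 1.05-0.00j]]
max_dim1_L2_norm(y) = 1.46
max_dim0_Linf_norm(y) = 0.95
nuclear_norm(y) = 3.31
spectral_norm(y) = 1.48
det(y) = 1.17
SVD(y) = [[-0.98, -0.10, -0.18], [-0.12, -0.41, 0.90], [-0.17, 0.9, 0.39]] @ diag([1.4769961349093403, 1.1425180733728502, 0.6952228919413259]) @ [[0.61, -0.47, -0.64], [0.76, 0.14, 0.63], [-0.21, -0.87, 0.44]]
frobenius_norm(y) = 1.99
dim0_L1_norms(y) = [2.13, 1.32, 1.81]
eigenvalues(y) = [(-0.84+0.57j), (-0.84-0.57j), (1.13+0j)]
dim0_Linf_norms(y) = [0.95, 0.77, 0.93]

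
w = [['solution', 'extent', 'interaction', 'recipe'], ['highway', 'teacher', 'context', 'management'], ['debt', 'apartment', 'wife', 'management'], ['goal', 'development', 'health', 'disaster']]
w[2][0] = 'debt'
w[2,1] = 'apartment'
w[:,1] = ['extent', 'teacher', 'apartment', 'development']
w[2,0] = 'debt'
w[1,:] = ['highway', 'teacher', 'context', 'management']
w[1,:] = ['highway', 'teacher', 'context', 'management']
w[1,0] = 'highway'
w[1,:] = ['highway', 'teacher', 'context', 'management']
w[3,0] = 'goal'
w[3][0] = 'goal'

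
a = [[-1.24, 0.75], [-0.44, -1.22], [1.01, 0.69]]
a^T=[[-1.24, -0.44, 1.01], [0.75, -1.22, 0.69]]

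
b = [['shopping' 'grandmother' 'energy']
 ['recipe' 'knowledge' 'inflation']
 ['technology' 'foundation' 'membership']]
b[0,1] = 'grandmother'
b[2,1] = 'foundation'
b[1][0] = 'recipe'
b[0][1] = 'grandmother'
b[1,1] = 'knowledge'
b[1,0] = 'recipe'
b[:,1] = ['grandmother', 'knowledge', 'foundation']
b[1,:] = ['recipe', 'knowledge', 'inflation']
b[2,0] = 'technology'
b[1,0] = 'recipe'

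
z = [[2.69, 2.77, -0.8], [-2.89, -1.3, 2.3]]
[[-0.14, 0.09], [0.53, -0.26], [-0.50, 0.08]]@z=[[-0.64,-0.5,0.32], [2.18,1.81,-1.02], [-1.58,-1.49,0.58]]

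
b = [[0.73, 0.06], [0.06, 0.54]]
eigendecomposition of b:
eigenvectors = [[0.96, -0.28], [0.28, 0.96]]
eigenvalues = [0.75, 0.52]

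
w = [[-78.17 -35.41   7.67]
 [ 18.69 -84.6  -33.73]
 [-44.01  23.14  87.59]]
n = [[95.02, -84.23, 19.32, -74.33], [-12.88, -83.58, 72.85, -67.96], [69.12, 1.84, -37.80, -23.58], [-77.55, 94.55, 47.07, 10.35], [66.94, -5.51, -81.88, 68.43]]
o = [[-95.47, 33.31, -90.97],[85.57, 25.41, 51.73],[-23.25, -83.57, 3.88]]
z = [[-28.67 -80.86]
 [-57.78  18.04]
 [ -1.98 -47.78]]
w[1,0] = 18.69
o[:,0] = [-95.47, 85.57, -23.25]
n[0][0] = 95.02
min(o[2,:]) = -83.57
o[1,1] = 25.41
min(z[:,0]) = -57.78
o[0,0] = -95.47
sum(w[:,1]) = -96.86999999999999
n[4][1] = -5.51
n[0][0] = 95.02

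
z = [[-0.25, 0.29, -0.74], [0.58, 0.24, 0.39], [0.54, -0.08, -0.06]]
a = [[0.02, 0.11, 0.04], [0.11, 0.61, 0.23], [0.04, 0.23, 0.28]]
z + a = [[-0.23, 0.4, -0.7], [0.69, 0.85, 0.62], [0.58, 0.15, 0.22]]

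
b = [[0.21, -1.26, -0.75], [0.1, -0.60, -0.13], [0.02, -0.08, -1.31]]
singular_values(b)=[1.82, 1.0, 0.0]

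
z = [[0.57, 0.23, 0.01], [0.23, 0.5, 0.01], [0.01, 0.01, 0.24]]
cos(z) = [[0.82, -0.12, -0.00], [-0.12, 0.85, -0.00], [-0.00, -0.0, 0.97]]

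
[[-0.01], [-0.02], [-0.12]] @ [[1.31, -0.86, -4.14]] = [[-0.01, 0.01, 0.04], [-0.03, 0.02, 0.08], [-0.16, 0.10, 0.50]]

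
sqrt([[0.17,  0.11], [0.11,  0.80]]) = [[0.4, 0.09], [0.09, 0.89]]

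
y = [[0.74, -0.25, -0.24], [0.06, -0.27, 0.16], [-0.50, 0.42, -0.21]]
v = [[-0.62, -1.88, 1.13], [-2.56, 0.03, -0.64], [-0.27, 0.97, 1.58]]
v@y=[[-1.14,1.14,-0.39], [-1.57,0.36,0.75], [-0.93,0.47,-0.11]]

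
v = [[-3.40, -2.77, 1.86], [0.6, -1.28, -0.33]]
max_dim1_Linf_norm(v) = 3.4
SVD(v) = [[-1.0, -0.04], [-0.04, 1.00]] @ diag([4.767710421626155, 1.438310583816083]) @ [[0.71, 0.59, -0.39], [0.52, -0.81, -0.29]]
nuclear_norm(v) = 6.21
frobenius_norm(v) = 4.98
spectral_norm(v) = 4.77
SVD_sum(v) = [[-3.37, -2.82, 1.84], [-0.15, -0.12, 0.08]] + [[-0.03, 0.05, 0.02],[0.75, -1.16, -0.41]]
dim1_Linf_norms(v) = [3.4, 1.28]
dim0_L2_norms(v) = [3.45, 3.05, 1.89]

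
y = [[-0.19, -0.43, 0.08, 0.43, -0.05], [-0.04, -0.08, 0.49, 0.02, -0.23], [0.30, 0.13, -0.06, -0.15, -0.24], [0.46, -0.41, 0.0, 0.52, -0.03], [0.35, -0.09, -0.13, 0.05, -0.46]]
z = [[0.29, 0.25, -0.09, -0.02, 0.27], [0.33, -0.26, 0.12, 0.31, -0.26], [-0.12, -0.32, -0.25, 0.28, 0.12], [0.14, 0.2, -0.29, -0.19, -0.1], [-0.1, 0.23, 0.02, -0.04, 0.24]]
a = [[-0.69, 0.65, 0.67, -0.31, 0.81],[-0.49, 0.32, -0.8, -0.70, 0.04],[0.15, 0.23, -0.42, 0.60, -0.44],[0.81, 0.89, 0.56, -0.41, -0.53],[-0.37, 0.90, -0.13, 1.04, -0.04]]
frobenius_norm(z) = 1.08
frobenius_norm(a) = 2.94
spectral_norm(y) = 0.98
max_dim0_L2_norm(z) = 0.57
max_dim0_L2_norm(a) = 1.48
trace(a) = -1.24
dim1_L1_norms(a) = [3.13, 2.35, 1.84, 3.2, 2.48]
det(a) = 0.01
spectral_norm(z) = 0.75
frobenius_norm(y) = 1.39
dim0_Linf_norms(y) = [0.46, 0.43, 0.49, 0.52, 0.46]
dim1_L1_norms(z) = [0.92, 1.28, 1.09, 0.92, 0.63]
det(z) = 0.00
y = a @ z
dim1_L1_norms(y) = [1.18, 0.86, 0.88, 1.42, 1.08]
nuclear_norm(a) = 5.83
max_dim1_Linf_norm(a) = 1.04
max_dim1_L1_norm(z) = 1.28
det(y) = 0.00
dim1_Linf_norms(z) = [0.29, 0.33, 0.32, 0.29, 0.24]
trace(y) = -0.27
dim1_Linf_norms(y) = [0.43, 0.49, 0.3, 0.52, 0.46]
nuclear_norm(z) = 2.15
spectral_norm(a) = 1.60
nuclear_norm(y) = 2.59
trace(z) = -0.17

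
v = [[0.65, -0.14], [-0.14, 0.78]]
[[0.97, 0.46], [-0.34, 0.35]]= v@[[1.46, 0.83], [-0.17, 0.60]]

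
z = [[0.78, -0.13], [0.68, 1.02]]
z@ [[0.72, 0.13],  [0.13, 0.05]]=[[0.54, 0.09], [0.62, 0.14]]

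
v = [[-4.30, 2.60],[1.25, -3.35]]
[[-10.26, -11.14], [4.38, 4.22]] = v @ [[2.06, 2.36], [-0.54, -0.38]]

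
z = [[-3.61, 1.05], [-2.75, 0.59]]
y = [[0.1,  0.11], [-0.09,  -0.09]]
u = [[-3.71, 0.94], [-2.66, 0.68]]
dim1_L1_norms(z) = [4.66, 3.34]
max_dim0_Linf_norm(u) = 3.71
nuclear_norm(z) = 4.85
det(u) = -0.02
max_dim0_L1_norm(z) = 6.36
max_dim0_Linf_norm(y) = 0.11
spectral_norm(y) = 0.20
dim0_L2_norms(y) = [0.13, 0.14]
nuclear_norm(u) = 4.71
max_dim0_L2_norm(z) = 4.54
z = y + u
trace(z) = -3.02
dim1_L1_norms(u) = [4.65, 3.34]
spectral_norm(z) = 4.69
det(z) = 0.76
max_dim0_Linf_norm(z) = 3.61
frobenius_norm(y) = 0.20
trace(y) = 0.01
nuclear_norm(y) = 0.20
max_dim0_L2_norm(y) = 0.14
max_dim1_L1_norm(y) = 0.21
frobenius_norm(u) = 4.71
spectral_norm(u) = 4.71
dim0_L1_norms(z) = [6.36, 1.64]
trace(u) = -3.03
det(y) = 0.00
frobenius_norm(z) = 4.70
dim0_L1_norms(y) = [0.19, 0.2]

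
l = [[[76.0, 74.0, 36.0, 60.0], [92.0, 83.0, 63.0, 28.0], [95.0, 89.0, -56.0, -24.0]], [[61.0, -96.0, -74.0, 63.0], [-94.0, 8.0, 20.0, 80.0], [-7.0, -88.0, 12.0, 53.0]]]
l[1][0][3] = 63.0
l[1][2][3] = 53.0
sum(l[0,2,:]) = 104.0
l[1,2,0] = -7.0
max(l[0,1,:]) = 92.0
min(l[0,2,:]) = -56.0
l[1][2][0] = -7.0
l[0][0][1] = 74.0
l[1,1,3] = 80.0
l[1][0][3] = 63.0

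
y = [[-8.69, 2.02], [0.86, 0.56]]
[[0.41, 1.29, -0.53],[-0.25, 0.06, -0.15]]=y@[[-0.11, -0.09, 0.0], [-0.27, 0.25, -0.26]]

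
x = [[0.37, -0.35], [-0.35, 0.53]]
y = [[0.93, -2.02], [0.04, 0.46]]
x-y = [[-0.56, 1.67], [-0.39, 0.07]]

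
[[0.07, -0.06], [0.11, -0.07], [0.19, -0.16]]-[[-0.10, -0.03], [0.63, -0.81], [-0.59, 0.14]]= [[0.17, -0.03], [-0.52, 0.74], [0.78, -0.3]]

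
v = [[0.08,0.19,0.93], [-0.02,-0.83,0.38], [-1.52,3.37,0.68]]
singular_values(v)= [3.83, 1.03, 0.38]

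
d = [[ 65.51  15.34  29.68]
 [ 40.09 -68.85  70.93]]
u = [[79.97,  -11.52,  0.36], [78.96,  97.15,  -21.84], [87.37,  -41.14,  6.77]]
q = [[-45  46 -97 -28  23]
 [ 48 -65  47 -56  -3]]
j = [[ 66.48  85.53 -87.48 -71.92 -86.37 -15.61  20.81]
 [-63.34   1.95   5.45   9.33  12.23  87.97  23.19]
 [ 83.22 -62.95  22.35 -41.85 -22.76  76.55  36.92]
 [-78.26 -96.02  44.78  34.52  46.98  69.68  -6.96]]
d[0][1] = 15.34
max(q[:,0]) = 48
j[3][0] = -78.26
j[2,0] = 83.22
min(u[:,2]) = -21.84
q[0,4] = 23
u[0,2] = 0.36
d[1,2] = 70.93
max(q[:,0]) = 48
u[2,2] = 6.77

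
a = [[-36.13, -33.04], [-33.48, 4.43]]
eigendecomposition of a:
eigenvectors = [[-0.87, 0.49], [-0.49, -0.87]]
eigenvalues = [-54.8, 23.1]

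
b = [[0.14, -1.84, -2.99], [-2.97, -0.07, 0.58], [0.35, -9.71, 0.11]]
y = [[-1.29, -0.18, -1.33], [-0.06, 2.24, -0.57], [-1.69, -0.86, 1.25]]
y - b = [[-1.43, 1.66, 1.66], [2.91, 2.31, -1.15], [-2.04, 8.85, 1.14]]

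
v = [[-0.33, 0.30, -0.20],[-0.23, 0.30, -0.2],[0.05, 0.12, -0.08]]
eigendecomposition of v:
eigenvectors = [[-0.24+0.34j, -0.24-0.34j, (-0+0j)], [0.27+0.26j, (0.27-0.26j), -0.55+0.00j], [0.83+0.00j, (0.83-0j), (-0.83+0j)]]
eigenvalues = [(-0.06+0.06j), (-0.06-0.06j), (-0+0j)]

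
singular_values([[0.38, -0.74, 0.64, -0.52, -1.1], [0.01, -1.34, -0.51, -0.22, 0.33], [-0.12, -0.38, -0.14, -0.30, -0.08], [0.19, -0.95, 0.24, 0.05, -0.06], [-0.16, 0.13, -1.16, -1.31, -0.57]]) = [2.05, 1.81, 1.42, 0.16, 0.0]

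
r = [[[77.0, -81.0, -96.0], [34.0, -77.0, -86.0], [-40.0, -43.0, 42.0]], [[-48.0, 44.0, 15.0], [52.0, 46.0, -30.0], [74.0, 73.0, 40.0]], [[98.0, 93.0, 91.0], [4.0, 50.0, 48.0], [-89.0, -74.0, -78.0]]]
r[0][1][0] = 34.0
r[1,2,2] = 40.0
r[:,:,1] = [[-81.0, -77.0, -43.0], [44.0, 46.0, 73.0], [93.0, 50.0, -74.0]]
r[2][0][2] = 91.0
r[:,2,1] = [-43.0, 73.0, -74.0]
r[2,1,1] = 50.0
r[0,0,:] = [77.0, -81.0, -96.0]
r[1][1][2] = -30.0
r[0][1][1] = -77.0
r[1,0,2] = 15.0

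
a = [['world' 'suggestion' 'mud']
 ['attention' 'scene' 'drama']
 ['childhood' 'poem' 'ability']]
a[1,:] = ['attention', 'scene', 'drama']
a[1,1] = 'scene'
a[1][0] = 'attention'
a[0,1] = 'suggestion'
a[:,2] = ['mud', 'drama', 'ability']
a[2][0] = 'childhood'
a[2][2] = 'ability'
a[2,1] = 'poem'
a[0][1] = 'suggestion'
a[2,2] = 'ability'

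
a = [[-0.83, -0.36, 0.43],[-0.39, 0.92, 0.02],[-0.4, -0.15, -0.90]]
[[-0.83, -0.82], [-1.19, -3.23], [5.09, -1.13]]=a @ [[-0.91, 2.39], [-1.57, -2.51], [-4.99, 0.61]]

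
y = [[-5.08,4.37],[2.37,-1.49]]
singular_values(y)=[7.25, 0.38]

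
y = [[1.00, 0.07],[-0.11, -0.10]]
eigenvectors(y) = [[0.99, -0.06], [-0.1, 1.0]]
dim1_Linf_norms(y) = [1.0, 0.11]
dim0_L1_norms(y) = [1.11, 0.17]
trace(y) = 0.90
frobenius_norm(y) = 1.01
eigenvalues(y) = [0.99, -0.09]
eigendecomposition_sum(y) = [[1.00, 0.06],  [-0.10, -0.01]] + [[0.00, 0.01], [-0.01, -0.09]]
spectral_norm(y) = 1.01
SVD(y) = [[-0.99, 0.12], [0.12, 0.99]] @ diag([1.0092752724560312, 0.0914517600093299]) @ [[-1.0, -0.08],  [0.08, -1.00]]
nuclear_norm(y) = 1.10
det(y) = -0.09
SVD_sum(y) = [[1.00, 0.08], [-0.12, -0.01]] + [[0.00, -0.01], [0.01, -0.09]]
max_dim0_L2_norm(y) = 1.01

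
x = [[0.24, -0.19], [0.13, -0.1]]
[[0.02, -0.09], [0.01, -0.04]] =x @[[0.24, 0.22], [0.22, 0.73]]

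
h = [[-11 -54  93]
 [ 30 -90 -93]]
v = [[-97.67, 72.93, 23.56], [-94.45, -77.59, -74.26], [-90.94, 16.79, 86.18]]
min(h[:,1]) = -90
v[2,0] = -90.94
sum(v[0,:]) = -1.1799999999999962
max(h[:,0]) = 30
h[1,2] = -93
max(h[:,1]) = -54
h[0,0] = -11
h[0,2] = 93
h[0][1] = -54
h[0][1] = -54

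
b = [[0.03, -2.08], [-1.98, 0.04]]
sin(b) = [[-0.02,-0.92],[-0.87,-0.01]]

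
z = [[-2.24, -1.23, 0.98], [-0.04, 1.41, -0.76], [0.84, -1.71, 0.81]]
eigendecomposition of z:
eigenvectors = [[0.96, 0.12, -0.31], [-0.04, 0.47, 0.57], [-0.27, 0.87, -0.76]]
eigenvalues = [-2.46, -0.0, 2.44]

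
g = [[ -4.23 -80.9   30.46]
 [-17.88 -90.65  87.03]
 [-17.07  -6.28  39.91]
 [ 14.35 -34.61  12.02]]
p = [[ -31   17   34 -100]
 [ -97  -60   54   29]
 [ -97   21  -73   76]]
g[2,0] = -17.07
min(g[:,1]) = -90.65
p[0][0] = -31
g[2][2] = 39.91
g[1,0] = -17.88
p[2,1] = 21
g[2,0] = -17.07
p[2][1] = 21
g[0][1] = -80.9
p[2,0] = -97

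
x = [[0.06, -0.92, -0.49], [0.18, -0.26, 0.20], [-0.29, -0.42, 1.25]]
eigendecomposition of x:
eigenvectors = [[-0.40+0.00j,-0.88+0.00j,(-0.88-0j)], [(0.07+0j),(-0.08+0.42j),(-0.08-0.42j)], [0.91+0.00j,-0.22+0.05j,-0.22-0.05j]]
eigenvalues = [(1.34+0j), (-0.15+0.47j), (-0.15-0.47j)]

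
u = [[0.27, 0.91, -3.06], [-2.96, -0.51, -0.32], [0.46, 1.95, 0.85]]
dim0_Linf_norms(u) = [2.96, 1.95, 3.06]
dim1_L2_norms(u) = [3.2, 3.02, 2.18]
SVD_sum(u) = [[-1.26, -0.30, -1.76], [-1.17, -0.28, -1.64], [0.70, 0.17, 0.98]] + [[1.62, 1.03, -1.33], [-1.45, -0.92, 1.19], [0.48, 0.31, -0.40]] + [[-0.09, 0.18, 0.03], [-0.34, 0.69, 0.12], [-0.72, 1.48, 0.27]]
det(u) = 19.15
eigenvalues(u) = [(-0.85+2.75j), (-0.85-2.75j), (2.31+0j)]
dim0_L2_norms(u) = [3.01, 2.21, 3.19]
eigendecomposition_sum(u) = [[(-0.18+1.05j), (0.76+0.63j), -0.94+0.47j], [(-1.19+0.02j), -0.54+0.96j, -0.71-0.94j], [0.52+0.55j, 0.69-0.17j, (-0.13+0.74j)]] + [[(-0.18-1.05j), (0.76-0.63j), (-0.94-0.47j)], [-1.19-0.02j, (-0.54-0.96j), -0.71+0.94j], [(0.52-0.55j), (0.69+0.17j), (-0.13-0.74j)]] + [[(0.62-0j), -0.61+0.00j, (-1.17-0j)], [(-0.59+0j), 0.58-0.00j, (1.11+0j)], [(-0.59+0j), (0.58-0j), (1.11+0j)]]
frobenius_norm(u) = 4.91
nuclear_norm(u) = 8.28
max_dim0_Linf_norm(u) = 3.06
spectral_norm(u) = 3.22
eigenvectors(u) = [[-0.11+0.59j,  (-0.11-0.59j),  -0.60+0.00j], [-0.67+0.00j,  (-0.67-0j),  0.57+0.00j], [(0.29+0.31j),  0.29-0.31j,  (0.57+0j)]]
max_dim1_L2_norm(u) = 3.2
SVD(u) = [[-0.68,0.73,0.11], [-0.63,-0.65,0.42], [0.38,0.22,0.9]] @ diag([3.223527972659672, 3.211050355126432, 1.850222426175572]) @ [[0.58,0.14,0.81], [0.69,0.44,-0.57], [-0.43,0.89,0.16]]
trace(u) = 0.61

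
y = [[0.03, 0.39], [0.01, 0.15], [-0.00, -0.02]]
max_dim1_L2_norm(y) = 0.39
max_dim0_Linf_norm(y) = 0.39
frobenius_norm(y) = 0.42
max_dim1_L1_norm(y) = 0.42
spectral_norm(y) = 0.42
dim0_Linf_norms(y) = [0.03, 0.39]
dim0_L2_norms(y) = [0.03, 0.42]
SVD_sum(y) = [[0.03, 0.39], [0.01, 0.15], [-0.0, -0.02]] + [[0.00, -0.00], [-0.0, 0.00], [0.00, -0.0]]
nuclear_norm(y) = 0.42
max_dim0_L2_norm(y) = 0.42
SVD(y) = [[-0.93, 0.28], [-0.36, -0.63], [0.05, 0.72]] @ diag([0.41951839257919254, 0.0020780490298612326]) @ [[-0.08, -1.0], [1.00, -0.08]]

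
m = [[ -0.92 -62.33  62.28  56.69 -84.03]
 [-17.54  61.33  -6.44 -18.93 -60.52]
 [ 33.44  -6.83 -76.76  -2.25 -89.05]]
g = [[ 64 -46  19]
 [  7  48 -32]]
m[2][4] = -89.05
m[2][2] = -76.76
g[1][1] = 48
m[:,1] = [-62.33, 61.33, -6.83]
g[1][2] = -32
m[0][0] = -0.92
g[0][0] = 64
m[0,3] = 56.69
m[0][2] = 62.28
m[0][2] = 62.28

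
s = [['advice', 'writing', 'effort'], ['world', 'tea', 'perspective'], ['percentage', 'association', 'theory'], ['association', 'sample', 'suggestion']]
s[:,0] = ['advice', 'world', 'percentage', 'association']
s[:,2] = ['effort', 'perspective', 'theory', 'suggestion']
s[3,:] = ['association', 'sample', 'suggestion']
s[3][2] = 'suggestion'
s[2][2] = 'theory'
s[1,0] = 'world'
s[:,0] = ['advice', 'world', 'percentage', 'association']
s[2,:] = ['percentage', 'association', 'theory']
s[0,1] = 'writing'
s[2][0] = 'percentage'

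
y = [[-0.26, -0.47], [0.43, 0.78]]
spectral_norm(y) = 1.04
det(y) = -0.00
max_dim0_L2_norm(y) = 0.91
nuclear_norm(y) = 1.04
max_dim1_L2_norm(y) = 0.89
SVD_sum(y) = [[-0.26, -0.47],  [0.43, 0.78]] + [[-0.0,0.0], [-0.0,0.0]]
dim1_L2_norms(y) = [0.54, 0.89]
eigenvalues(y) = [-0.0, 0.52]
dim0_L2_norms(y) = [0.5, 0.91]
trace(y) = 0.52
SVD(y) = [[-0.52, 0.86], [0.86, 0.52]] @ diag([1.0400959316577587, 0.0006730148428562617]) @ [[0.48, 0.88], [-0.88, 0.48]]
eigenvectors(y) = [[-0.88,0.52], [0.48,-0.86]]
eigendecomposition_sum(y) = [[-0.0,-0.0],  [0.00,0.0]] + [[-0.26, -0.47], [0.43, 0.78]]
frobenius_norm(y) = 1.04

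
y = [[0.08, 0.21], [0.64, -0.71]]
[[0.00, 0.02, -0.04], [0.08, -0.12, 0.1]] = y @ [[0.09, -0.07, -0.04], [-0.03, 0.11, -0.17]]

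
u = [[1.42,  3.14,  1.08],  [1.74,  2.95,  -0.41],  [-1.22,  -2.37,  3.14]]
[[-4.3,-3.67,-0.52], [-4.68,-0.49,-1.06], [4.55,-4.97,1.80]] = u@[[-0.50,  0.48,  -0.19],  [-1.25,  -0.72,  -0.2],  [0.31,  -1.94,  0.35]]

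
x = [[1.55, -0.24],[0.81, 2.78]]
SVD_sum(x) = [[0.09, 0.27], [0.95, 2.73]] + [[1.46, -0.51], [-0.14, 0.05]]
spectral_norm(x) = 2.91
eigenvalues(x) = [1.74, 2.59]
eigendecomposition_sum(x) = [[2.11,0.49], [-1.64,-0.38]] + [[-0.56, -0.73], [2.45, 3.16]]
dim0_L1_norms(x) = [2.36, 3.02]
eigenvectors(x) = [[-0.79, 0.22],[0.61, -0.97]]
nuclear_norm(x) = 4.46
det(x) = 4.50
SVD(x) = [[0.10, 1.00],[1.00, -0.10]] @ diag([2.9055729087955178, 1.5499180854721175]) @ [[0.33, 0.94],  [0.94, -0.33]]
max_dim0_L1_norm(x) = 3.02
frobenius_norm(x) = 3.29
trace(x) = 4.33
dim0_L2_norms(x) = [1.75, 2.79]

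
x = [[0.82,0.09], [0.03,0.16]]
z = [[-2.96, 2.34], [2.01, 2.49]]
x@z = [[-2.25, 2.14], [0.23, 0.47]]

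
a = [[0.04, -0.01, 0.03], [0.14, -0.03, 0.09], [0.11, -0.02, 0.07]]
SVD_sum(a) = [[0.04, -0.01, 0.03], [0.14, -0.03, 0.09], [0.11, -0.02, 0.07]] + [[-0.0, -0.0, 0.0], [-0.0, -0.0, 0.00], [0.0, 0.0, -0.0]] + [[-0.00,0.0,0.00], [0.00,-0.00,-0.0], [-0.0,0.00,0.00]]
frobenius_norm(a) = 0.22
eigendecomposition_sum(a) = [[0.04+0.00j, (-0.01-0j), (0.03+0j)], [0.13+0.00j, (-0.03-0j), (0.09+0j)], [(0.11+0j), -0.02-0.00j, 0.07+0.00j]] + [[-0.00+0.00j, (-0-0j), 0.00+0.00j], [0j, -0.00+0.00j, -0j], [-0j, 0.00+0.00j, -0.00-0.00j]] + [[(-0-0j), -0.00+0.00j, -0j], [0.00-0.00j, -0.00-0.00j, 0.00+0.00j], [0.00+0.00j, -0j, (-0+0j)]]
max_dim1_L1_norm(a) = 0.26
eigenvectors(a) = [[(0.23+0j), 0.01-0.29j, (0.01+0.29j)], [(0.75+0j), (-0.82+0j), -0.82-0.00j], [(0.62+0j), (-0.26+0.43j), -0.26-0.43j]]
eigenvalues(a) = [(0.09+0j), (-0+0j), (-0-0j)]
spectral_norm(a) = 0.22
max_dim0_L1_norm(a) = 0.29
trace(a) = 0.08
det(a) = 0.00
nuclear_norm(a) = 0.23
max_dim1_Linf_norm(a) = 0.14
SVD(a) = [[-0.23, 0.86, 0.46], [-0.77, 0.13, -0.63], [-0.60, -0.5, 0.63]] @ diag([0.2204027164086695, 0.004253352485591164, 0.0021334461120331156]) @ [[-0.83,0.17,-0.53],[-0.52,-0.60,0.61],[-0.21,0.78,0.58]]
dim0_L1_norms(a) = [0.29, 0.06, 0.19]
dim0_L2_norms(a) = [0.18, 0.04, 0.12]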